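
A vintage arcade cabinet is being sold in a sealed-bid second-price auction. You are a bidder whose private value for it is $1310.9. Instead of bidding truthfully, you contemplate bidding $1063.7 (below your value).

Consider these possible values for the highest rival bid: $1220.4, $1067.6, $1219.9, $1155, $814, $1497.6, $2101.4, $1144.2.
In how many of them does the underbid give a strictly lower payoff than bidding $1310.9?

The deviation hurts exactly when the highest competing bid lies strictly between $1063.7 and $1310.9 — underbidding then forfeits a profitable win.
$1220.4: inside the interval → strictly worse (loss $90.5).
$1067.6: inside the interval → strictly worse (loss $243.3).
$1219.9: inside the interval → strictly worse (loss $91).
$1155: inside the interval → strictly worse (loss $155.9).
$814: below both → same outcome either way.
$1497.6: above both → same outcome either way.
$2101.4: above both → same outcome either way.
$1144.2: inside the interval → strictly worse (loss $166.7).
Count: 5.

5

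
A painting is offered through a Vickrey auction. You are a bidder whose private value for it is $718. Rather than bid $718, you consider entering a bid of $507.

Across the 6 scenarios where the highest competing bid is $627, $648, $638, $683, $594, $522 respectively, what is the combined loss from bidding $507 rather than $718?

$596

The deviation costs you only when the competing bid falls strictly between $507 and $718; elsewhere both bids give the same outcome.
$627: truthful payoff $91, deviation payoff $0 → loss $91.
$648: truthful payoff $70, deviation payoff $0 → loss $70.
$638: truthful payoff $80, deviation payoff $0 → loss $80.
$683: truthful payoff $35, deviation payoff $0 → loss $35.
$594: truthful payoff $124, deviation payoff $0 → loss $124.
$522: truthful payoff $196, deviation payoff $0 → loss $196.
Total loss = $91 + $70 + $80 + $35 + $124 + $196 = $596.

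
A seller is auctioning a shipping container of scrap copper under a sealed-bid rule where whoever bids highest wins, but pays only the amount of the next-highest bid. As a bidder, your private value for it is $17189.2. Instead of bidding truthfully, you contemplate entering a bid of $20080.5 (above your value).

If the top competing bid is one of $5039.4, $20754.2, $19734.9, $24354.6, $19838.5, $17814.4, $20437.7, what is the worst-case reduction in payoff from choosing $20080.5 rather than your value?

$2649.3

$5039.4: same outcome either way → loss $0.
$20754.2: same outcome either way → loss $0.
$19734.9: truthful gives $0, deviation gives −$2545.7 → loss $2545.7.
$24354.6: same outcome either way → loss $0.
$19838.5: truthful gives $0, deviation gives −$2649.3 → loss $2649.3.
$17814.4: truthful gives $0, deviation gives −$625.2 → loss $625.2.
$20437.7: same outcome either way → loss $0.
Maximum loss: $2649.3.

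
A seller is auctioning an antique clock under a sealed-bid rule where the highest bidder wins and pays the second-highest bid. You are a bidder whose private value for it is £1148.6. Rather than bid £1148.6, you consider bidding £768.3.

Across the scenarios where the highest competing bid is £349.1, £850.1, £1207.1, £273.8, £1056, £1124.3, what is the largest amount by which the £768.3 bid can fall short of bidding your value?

£349.1: same outcome either way → loss £0.
£850.1: truthful gives £298.5, deviation gives £0 → loss £298.5.
£1207.1: same outcome either way → loss £0.
£273.8: same outcome either way → loss £0.
£1056: truthful gives £92.6, deviation gives £0 → loss £92.6.
£1124.3: truthful gives £24.3, deviation gives £0 → loss £24.3.
Maximum loss: £298.5.

£298.5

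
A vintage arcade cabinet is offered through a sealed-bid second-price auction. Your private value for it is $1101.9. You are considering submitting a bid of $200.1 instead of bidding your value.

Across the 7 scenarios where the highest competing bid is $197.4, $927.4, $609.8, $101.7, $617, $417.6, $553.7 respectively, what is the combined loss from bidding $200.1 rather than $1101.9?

The deviation costs you only when the competing bid falls strictly between $200.1 and $1101.9; elsewhere both bids give the same outcome.
$197.4: outcomes coincide → loss $0.
$927.4: truthful payoff $174.5, deviation payoff $0 → loss $174.5.
$609.8: truthful payoff $492.1, deviation payoff $0 → loss $492.1.
$101.7: outcomes coincide → loss $0.
$617: truthful payoff $484.9, deviation payoff $0 → loss $484.9.
$417.6: truthful payoff $684.3, deviation payoff $0 → loss $684.3.
$553.7: truthful payoff $548.2, deviation payoff $0 → loss $548.2.
Total loss = $174.5 + $492.1 + $484.9 + $684.3 + $548.2 = $2384.
Truthful bidding weakly dominates here: raising your bid can only win items priced above your value, and lowering it can only forfeit items priced below.

$2384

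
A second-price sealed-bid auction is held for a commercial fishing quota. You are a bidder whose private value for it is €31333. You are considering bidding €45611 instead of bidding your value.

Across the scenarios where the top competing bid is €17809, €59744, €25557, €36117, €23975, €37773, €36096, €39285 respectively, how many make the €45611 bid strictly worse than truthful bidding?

4

The deviation hurts exactly when the highest competing bid lies strictly between €31333 and €45611 — overbidding then wins at a price above your value.
€17809: below both → same outcome either way.
€59744: above both → same outcome either way.
€25557: below both → same outcome either way.
€36117: inside the interval → strictly worse (loss €4784).
€23975: below both → same outcome either way.
€37773: inside the interval → strictly worse (loss €6440).
€36096: inside the interval → strictly worse (loss €4763).
€39285: inside the interval → strictly worse (loss €7952).
Count: 4.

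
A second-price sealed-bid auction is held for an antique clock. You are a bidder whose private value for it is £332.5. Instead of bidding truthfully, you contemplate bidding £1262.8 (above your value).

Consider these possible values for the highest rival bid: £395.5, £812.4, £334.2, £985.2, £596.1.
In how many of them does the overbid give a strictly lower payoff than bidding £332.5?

5

The deviation hurts exactly when the highest competing bid lies strictly between £332.5 and £1262.8 — overbidding then wins at a price above your value.
£395.5: inside the interval → strictly worse (loss £63).
£812.4: inside the interval → strictly worse (loss £479.9).
£334.2: inside the interval → strictly worse (loss £1.7).
£985.2: inside the interval → strictly worse (loss £652.7).
£596.1: inside the interval → strictly worse (loss £263.6).
Count: 5.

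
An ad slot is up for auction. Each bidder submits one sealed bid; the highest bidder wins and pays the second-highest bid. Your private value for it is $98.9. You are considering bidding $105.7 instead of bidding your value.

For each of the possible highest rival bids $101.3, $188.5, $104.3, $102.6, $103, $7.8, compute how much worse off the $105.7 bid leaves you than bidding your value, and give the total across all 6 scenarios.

$15.6

The deviation costs you only when the competing bid falls strictly between $98.9 and $105.7; elsewhere both bids give the same outcome.
$101.3: truthful payoff $0, deviation payoff −$2.4 → loss $2.4.
$188.5: outcomes coincide → loss $0.
$104.3: truthful payoff $0, deviation payoff −$5.4 → loss $5.4.
$102.6: truthful payoff $0, deviation payoff −$3.7 → loss $3.7.
$103: truthful payoff $0, deviation payoff −$4.1 → loss $4.1.
$7.8: outcomes coincide → loss $0.
Total loss = $2.4 + $5.4 + $3.7 + $4.1 = $15.6.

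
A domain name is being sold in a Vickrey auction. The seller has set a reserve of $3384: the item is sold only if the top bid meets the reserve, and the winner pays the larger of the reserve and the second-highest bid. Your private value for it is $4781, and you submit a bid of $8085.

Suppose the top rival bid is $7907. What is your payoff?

Your bid $8085 is the highest and exceeds the reserve.
Price = max(second-highest bid, reserve) = max($7907, $3384) = $7907.
Payoff = $4781 − $7907 = −$3126.

−$3126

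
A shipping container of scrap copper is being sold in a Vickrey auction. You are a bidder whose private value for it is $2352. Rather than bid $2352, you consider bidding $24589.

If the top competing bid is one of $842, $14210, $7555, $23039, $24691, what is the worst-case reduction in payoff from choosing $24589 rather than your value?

$20687

$842: same outcome either way → loss $0.
$14210: truthful gives $0, deviation gives −$11858 → loss $11858.
$7555: truthful gives $0, deviation gives −$5203 → loss $5203.
$23039: truthful gives $0, deviation gives −$20687 → loss $20687.
$24691: same outcome either way → loss $0.
Maximum loss: $20687.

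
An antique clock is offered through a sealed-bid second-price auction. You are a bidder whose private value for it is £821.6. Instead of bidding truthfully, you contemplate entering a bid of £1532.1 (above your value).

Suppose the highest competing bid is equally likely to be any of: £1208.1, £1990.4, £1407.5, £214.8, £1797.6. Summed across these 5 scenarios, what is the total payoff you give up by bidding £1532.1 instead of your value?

The deviation costs you only when the competing bid falls strictly between £821.6 and £1532.1; elsewhere both bids give the same outcome.
£1208.1: truthful payoff £0, deviation payoff −£386.5 → loss £386.5.
£1990.4: outcomes coincide → loss £0.
£1407.5: truthful payoff £0, deviation payoff −£585.9 → loss £585.9.
£214.8: outcomes coincide → loss £0.
£1797.6: outcomes coincide → loss £0.
Total loss = £386.5 + £585.9 = £972.4.

£972.4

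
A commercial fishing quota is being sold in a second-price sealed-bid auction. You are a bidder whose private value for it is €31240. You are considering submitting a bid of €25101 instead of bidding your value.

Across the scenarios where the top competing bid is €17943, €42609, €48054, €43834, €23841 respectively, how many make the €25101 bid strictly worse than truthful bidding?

The deviation hurts exactly when the highest competing bid lies strictly between €25101 and €31240 — underbidding then forfeits a profitable win.
€17943: below both → same outcome either way.
€42609: above both → same outcome either way.
€48054: above both → same outcome either way.
€43834: above both → same outcome either way.
€23841: below both → same outcome either way.
Count: 0.

0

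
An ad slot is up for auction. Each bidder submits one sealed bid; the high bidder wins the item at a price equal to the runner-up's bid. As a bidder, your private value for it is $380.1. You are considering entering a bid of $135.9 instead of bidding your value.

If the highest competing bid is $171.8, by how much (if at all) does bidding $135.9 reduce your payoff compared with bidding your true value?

Bidding your value $380.1: you win (since $380.1 > $171.8) and pay $171.8. Payoff $208.3.
Bidding $135.9: you lose. Payoff $0.
The competing bid $171.8 lies between your shaded bid and your value, so underbidding forfeits an item you could have won at a profitable price.
Loss from deviating = $208.3 − ($0) = $208.3.

$208.3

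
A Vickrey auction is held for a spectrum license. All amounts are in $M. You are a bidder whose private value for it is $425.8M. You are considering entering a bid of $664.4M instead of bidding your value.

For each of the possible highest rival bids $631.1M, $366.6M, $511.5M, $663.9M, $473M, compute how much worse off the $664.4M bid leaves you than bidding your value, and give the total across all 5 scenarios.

The deviation costs you only when the competing bid falls strictly between $425.8M and $664.4M; elsewhere both bids give the same outcome.
$631.1M: truthful payoff $0M, deviation payoff −$205.3M → loss $205.3M.
$366.6M: outcomes coincide → loss $0M.
$511.5M: truthful payoff $0M, deviation payoff −$85.7M → loss $85.7M.
$663.9M: truthful payoff $0M, deviation payoff −$238.1M → loss $238.1M.
$473M: truthful payoff $0M, deviation payoff −$47.2M → loss $47.2M.
Total loss = $205.3M + $85.7M + $238.1M + $47.2M = $576.3M.

$576.3M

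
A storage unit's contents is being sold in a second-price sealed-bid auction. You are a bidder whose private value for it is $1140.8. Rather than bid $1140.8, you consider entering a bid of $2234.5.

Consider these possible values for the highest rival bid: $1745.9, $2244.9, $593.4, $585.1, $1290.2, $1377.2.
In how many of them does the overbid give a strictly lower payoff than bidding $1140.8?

3

The deviation hurts exactly when the highest competing bid lies strictly between $1140.8 and $2234.5 — overbidding then wins at a price above your value.
$1745.9: inside the interval → strictly worse (loss $605.1).
$2244.9: above both → same outcome either way.
$593.4: below both → same outcome either way.
$585.1: below both → same outcome either way.
$1290.2: inside the interval → strictly worse (loss $149.4).
$1377.2: inside the interval → strictly worse (loss $236.4).
Count: 3.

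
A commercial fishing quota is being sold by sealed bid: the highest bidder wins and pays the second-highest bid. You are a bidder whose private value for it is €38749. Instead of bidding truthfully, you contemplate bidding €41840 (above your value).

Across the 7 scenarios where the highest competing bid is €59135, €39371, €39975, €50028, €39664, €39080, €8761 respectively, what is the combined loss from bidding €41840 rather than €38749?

The deviation costs you only when the competing bid falls strictly between €38749 and €41840; elsewhere both bids give the same outcome.
€59135: outcomes coincide → loss €0.
€39371: truthful payoff €0, deviation payoff −€622 → loss €622.
€39975: truthful payoff €0, deviation payoff −€1226 → loss €1226.
€50028: outcomes coincide → loss €0.
€39664: truthful payoff €0, deviation payoff −€915 → loss €915.
€39080: truthful payoff €0, deviation payoff −€331 → loss €331.
€8761: outcomes coincide → loss €0.
Total loss = €622 + €1226 + €915 + €331 = €3094.
Because the price is fixed by the runner-up's bid, deviating from your value can only change a good outcome into a bad one — never the reverse.

€3094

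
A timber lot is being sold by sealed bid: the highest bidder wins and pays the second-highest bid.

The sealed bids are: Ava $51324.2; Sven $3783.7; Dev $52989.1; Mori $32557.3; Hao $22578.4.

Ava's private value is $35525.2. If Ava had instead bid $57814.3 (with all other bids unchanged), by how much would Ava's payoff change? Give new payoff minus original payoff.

The highest bid among the other bidders is $52989.1; Ava's bid doesn't change that.
Original bid $51324.2: Ava is not highest (top rival bid is $52989.1); payoff $0.
Alternative bid $57814.3: Ava is highest, pays the top rival bid $52989.1; payoff $35525.2 − $52989.1 = −$17463.9.
Change in payoff = −$17463.9 − ($0) = −$17463.9.

−$17463.9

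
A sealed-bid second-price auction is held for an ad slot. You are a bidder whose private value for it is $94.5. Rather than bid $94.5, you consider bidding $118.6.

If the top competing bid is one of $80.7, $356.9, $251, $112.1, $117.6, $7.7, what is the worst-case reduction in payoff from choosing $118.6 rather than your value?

$23.1

$80.7: same outcome either way → loss $0.
$356.9: same outcome either way → loss $0.
$251: same outcome either way → loss $0.
$112.1: truthful gives $0, deviation gives −$17.6 → loss $17.6.
$117.6: truthful gives $0, deviation gives −$23.1 → loss $23.1.
$7.7: same outcome either way → loss $0.
Maximum loss: $23.1.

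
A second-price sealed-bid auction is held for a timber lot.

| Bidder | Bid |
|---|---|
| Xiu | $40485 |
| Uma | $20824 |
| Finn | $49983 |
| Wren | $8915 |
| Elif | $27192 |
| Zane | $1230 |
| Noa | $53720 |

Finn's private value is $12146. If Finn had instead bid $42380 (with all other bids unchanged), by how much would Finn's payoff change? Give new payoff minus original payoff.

$0

The highest bid among the other bidders is $53720; Finn's bid doesn't change that.
Original bid $49983: Finn is not highest (top rival bid is $53720); payoff $0.
Alternative bid $42380: Finn is not highest (top rival bid is $53720); payoff $0.
Change in payoff = $0 − ($0) = $0.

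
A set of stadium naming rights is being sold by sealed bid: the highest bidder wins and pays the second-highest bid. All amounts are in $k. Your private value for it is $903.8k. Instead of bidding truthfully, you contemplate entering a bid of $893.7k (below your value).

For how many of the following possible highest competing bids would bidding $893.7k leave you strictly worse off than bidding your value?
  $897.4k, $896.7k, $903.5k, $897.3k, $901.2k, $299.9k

5

The deviation hurts exactly when the highest competing bid lies strictly between $893.7k and $903.8k — underbidding then forfeits a profitable win.
$897.4k: inside the interval → strictly worse (loss $6.4k).
$896.7k: inside the interval → strictly worse (loss $7.1k).
$903.5k: inside the interval → strictly worse (loss $0.3k).
$897.3k: inside the interval → strictly worse (loss $6.5k).
$901.2k: inside the interval → strictly worse (loss $2.6k).
$299.9k: below both → same outcome either way.
Count: 5.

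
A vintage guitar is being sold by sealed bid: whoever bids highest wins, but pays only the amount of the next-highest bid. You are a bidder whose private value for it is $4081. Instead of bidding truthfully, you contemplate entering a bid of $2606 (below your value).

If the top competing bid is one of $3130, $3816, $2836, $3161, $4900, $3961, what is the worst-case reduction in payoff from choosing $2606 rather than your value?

$3130: truthful gives $951, deviation gives $0 → loss $951.
$3816: truthful gives $265, deviation gives $0 → loss $265.
$2836: truthful gives $1245, deviation gives $0 → loss $1245.
$3161: truthful gives $920, deviation gives $0 → loss $920.
$4900: same outcome either way → loss $0.
$3961: truthful gives $120, deviation gives $0 → loss $120.
Maximum loss: $1245.

$1245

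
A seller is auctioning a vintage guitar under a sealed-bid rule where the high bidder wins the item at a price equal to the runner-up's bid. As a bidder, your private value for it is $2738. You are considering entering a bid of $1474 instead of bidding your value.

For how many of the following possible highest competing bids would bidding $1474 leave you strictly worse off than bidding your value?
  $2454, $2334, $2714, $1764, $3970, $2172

The deviation hurts exactly when the highest competing bid lies strictly between $1474 and $2738 — underbidding then forfeits a profitable win.
$2454: inside the interval → strictly worse (loss $284).
$2334: inside the interval → strictly worse (loss $404).
$2714: inside the interval → strictly worse (loss $24).
$1764: inside the interval → strictly worse (loss $974).
$3970: above both → same outcome either way.
$2172: inside the interval → strictly worse (loss $566).
Count: 5.

5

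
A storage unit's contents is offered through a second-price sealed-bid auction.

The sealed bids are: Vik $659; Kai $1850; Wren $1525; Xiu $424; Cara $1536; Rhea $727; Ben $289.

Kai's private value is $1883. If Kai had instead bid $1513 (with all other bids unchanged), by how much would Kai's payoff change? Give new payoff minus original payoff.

−$347

The highest bid among the other bidders is $1536; Kai's bid doesn't change that.
Original bid $1850: Kai is highest, pays the top rival bid $1536; payoff $1883 − $1536 = $347.
Alternative bid $1513: Kai is not highest (top rival bid is $1536); payoff $0.
Change in payoff = $0 − ($347) = −$347.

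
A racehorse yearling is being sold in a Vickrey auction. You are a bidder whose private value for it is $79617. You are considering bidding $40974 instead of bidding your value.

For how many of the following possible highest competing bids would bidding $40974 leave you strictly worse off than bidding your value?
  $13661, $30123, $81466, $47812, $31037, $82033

1

The deviation hurts exactly when the highest competing bid lies strictly between $40974 and $79617 — underbidding then forfeits a profitable win.
$13661: below both → same outcome either way.
$30123: below both → same outcome either way.
$81466: above both → same outcome either way.
$47812: inside the interval → strictly worse (loss $31805).
$31037: below both → same outcome either way.
$82033: above both → same outcome either way.
Count: 1.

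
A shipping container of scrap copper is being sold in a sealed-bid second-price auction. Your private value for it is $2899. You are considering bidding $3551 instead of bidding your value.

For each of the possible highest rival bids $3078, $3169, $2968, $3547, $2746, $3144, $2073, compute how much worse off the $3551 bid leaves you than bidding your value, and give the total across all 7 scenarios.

$1411

The deviation costs you only when the competing bid falls strictly between $2899 and $3551; elsewhere both bids give the same outcome.
$3078: truthful payoff $0, deviation payoff −$179 → loss $179.
$3169: truthful payoff $0, deviation payoff −$270 → loss $270.
$2968: truthful payoff $0, deviation payoff −$69 → loss $69.
$3547: truthful payoff $0, deviation payoff −$648 → loss $648.
$2746: outcomes coincide → loss $0.
$3144: truthful payoff $0, deviation payoff −$245 → loss $245.
$2073: outcomes coincide → loss $0.
Total loss = $179 + $270 + $69 + $648 + $245 = $1411.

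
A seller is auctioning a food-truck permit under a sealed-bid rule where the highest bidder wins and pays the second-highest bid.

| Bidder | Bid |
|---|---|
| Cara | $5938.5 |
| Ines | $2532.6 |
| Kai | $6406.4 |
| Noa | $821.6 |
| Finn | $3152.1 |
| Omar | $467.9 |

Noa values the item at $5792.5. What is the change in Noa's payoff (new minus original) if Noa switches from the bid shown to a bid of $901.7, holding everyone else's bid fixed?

The highest bid among the other bidders is $6406.4; Noa's bid doesn't change that.
Original bid $821.6: Noa is not highest (top rival bid is $6406.4); payoff $0.
Alternative bid $901.7: Noa is not highest (top rival bid is $6406.4); payoff $0.
Change in payoff = $0 − ($0) = $0.

$0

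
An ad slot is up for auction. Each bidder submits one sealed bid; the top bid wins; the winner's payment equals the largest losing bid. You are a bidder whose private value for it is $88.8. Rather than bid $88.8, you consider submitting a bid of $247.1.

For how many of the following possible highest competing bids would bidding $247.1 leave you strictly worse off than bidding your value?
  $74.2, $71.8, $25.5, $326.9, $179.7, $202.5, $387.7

2

The deviation hurts exactly when the highest competing bid lies strictly between $88.8 and $247.1 — overbidding then wins at a price above your value.
$74.2: below both → same outcome either way.
$71.8: below both → same outcome either way.
$25.5: below both → same outcome either way.
$326.9: above both → same outcome either way.
$179.7: inside the interval → strictly worse (loss $90.9).
$202.5: inside the interval → strictly worse (loss $113.7).
$387.7: above both → same outcome either way.
Count: 2.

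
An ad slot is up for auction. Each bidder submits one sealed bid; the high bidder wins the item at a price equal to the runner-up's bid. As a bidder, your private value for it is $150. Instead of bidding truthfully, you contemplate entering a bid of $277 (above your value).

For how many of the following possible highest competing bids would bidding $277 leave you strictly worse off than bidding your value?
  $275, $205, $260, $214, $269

5

The deviation hurts exactly when the highest competing bid lies strictly between $150 and $277 — overbidding then wins at a price above your value.
$275: inside the interval → strictly worse (loss $125).
$205: inside the interval → strictly worse (loss $55).
$260: inside the interval → strictly worse (loss $110).
$214: inside the interval → strictly worse (loss $64).
$269: inside the interval → strictly worse (loss $119).
Count: 5.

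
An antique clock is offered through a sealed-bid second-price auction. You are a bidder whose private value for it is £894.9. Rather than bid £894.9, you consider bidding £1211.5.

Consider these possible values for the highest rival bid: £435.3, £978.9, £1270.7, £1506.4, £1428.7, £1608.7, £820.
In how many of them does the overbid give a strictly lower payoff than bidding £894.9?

The deviation hurts exactly when the highest competing bid lies strictly between £894.9 and £1211.5 — overbidding then wins at a price above your value.
£435.3: below both → same outcome either way.
£978.9: inside the interval → strictly worse (loss £84).
£1270.7: above both → same outcome either way.
£1506.4: above both → same outcome either way.
£1428.7: above both → same outcome either way.
£1608.7: above both → same outcome either way.
£820: below both → same outcome either way.
Count: 1.

1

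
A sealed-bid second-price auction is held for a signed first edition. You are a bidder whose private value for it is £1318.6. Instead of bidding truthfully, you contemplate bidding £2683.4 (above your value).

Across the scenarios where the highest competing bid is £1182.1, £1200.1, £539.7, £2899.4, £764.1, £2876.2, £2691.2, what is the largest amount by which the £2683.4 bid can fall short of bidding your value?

£0

£1182.1: same outcome either way → loss £0.
£1200.1: same outcome either way → loss £0.
£539.7: same outcome either way → loss £0.
£2899.4: same outcome either way → loss £0.
£764.1: same outcome either way → loss £0.
£2876.2: same outcome either way → loss £0.
£2691.2: same outcome either way → loss £0.
Maximum loss: £0.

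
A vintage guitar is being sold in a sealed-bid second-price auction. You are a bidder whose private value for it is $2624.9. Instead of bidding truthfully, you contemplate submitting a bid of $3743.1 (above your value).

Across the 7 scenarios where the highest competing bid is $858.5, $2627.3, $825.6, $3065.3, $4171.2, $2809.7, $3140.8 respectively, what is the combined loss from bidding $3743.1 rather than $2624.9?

The deviation costs you only when the competing bid falls strictly between $2624.9 and $3743.1; elsewhere both bids give the same outcome.
$858.5: outcomes coincide → loss $0.
$2627.3: truthful payoff $0, deviation payoff −$2.4 → loss $2.4.
$825.6: outcomes coincide → loss $0.
$3065.3: truthful payoff $0, deviation payoff −$440.4 → loss $440.4.
$4171.2: outcomes coincide → loss $0.
$2809.7: truthful payoff $0, deviation payoff −$184.8 → loss $184.8.
$3140.8: truthful payoff $0, deviation payoff −$515.9 → loss $515.9.
Total loss = $2.4 + $440.4 + $184.8 + $515.9 = $1143.5.
Truthful bidding weakly dominates here: raising your bid can only win items priced above your value, and lowering it can only forfeit items priced below.

$1143.5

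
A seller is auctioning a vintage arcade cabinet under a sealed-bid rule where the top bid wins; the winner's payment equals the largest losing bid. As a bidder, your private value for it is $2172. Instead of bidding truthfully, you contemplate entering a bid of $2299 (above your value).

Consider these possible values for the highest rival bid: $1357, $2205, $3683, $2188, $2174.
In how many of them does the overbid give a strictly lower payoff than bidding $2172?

3

The deviation hurts exactly when the highest competing bid lies strictly between $2172 and $2299 — overbidding then wins at a price above your value.
$1357: below both → same outcome either way.
$2205: inside the interval → strictly worse (loss $33).
$3683: above both → same outcome either way.
$2188: inside the interval → strictly worse (loss $16).
$2174: inside the interval → strictly worse (loss $2).
Count: 3.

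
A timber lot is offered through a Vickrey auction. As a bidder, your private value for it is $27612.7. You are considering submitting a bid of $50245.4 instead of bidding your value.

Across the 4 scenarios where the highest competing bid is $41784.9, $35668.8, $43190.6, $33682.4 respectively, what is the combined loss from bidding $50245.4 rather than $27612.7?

$43875.9

The deviation costs you only when the competing bid falls strictly between $27612.7 and $50245.4; elsewhere both bids give the same outcome.
$41784.9: truthful payoff $0, deviation payoff −$14172.2 → loss $14172.2.
$35668.8: truthful payoff $0, deviation payoff −$8056.1 → loss $8056.1.
$43190.6: truthful payoff $0, deviation payoff −$15577.9 → loss $15577.9.
$33682.4: truthful payoff $0, deviation payoff −$6069.7 → loss $6069.7.
Total loss = $14172.2 + $8056.1 + $15577.9 + $6069.7 = $43875.9.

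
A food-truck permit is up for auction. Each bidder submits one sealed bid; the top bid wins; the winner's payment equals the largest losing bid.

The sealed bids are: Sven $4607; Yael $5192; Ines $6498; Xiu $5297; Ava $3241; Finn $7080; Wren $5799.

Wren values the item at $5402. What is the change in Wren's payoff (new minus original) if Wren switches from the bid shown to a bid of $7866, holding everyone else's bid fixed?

The highest bid among the other bidders is $7080; Wren's bid doesn't change that.
Original bid $5799: Wren is not highest (top rival bid is $7080); payoff $0.
Alternative bid $7866: Wren is highest, pays the top rival bid $7080; payoff $5402 − $7080 = −$1678.
Change in payoff = −$1678 − ($0) = −$1678.

−$1678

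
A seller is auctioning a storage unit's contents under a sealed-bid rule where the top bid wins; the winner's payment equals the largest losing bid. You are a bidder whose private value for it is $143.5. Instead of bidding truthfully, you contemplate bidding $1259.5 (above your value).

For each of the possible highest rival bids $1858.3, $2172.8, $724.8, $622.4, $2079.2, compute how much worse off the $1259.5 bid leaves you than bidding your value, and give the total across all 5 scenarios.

The deviation costs you only when the competing bid falls strictly between $143.5 and $1259.5; elsewhere both bids give the same outcome.
$1858.3: outcomes coincide → loss $0.
$2172.8: outcomes coincide → loss $0.
$724.8: truthful payoff $0, deviation payoff −$581.3 → loss $581.3.
$622.4: truthful payoff $0, deviation payoff −$478.9 → loss $478.9.
$2079.2: outcomes coincide → loss $0.
Total loss = $581.3 + $478.9 = $1060.2.
In a second-price auction your bid sets only whether you win, not what you pay, so bidding your true value is weakly dominant.

$1060.2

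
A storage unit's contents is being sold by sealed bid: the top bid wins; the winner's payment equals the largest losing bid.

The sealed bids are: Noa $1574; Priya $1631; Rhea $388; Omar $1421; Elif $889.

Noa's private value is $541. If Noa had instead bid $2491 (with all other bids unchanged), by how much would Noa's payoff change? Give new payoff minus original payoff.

The highest bid among the other bidders is $1631; Noa's bid doesn't change that.
Original bid $1574: Noa is not highest (top rival bid is $1631); payoff $0.
Alternative bid $2491: Noa is highest, pays the top rival bid $1631; payoff $541 − $1631 = −$1090.
Change in payoff = −$1090 − ($0) = −$1090.

−$1090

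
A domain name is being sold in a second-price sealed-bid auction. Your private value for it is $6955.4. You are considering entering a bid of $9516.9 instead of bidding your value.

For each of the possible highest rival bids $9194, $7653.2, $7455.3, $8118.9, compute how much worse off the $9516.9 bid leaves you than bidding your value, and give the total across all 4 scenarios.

$4599.8

The deviation costs you only when the competing bid falls strictly between $6955.4 and $9516.9; elsewhere both bids give the same outcome.
$9194: truthful payoff $0, deviation payoff −$2238.6 → loss $2238.6.
$7653.2: truthful payoff $0, deviation payoff −$697.8 → loss $697.8.
$7455.3: truthful payoff $0, deviation payoff −$499.9 → loss $499.9.
$8118.9: truthful payoff $0, deviation payoff −$1163.5 → loss $1163.5.
Total loss = $2238.6 + $697.8 + $499.9 + $1163.5 = $4599.8.
Because the price is fixed by the runner-up's bid, deviating from your value can only change a good outcome into a bad one — never the reverse.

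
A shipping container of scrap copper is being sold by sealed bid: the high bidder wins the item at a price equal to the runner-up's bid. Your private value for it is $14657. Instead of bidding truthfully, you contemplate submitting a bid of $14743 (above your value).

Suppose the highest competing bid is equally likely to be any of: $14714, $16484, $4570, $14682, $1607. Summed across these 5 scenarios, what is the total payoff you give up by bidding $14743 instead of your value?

The deviation costs you only when the competing bid falls strictly between $14657 and $14743; elsewhere both bids give the same outcome.
$14714: truthful payoff $0, deviation payoff −$57 → loss $57.
$16484: outcomes coincide → loss $0.
$4570: outcomes coincide → loss $0.
$14682: truthful payoff $0, deviation payoff −$25 → loss $25.
$1607: outcomes coincide → loss $0.
Total loss = $57 + $25 = $82.

$82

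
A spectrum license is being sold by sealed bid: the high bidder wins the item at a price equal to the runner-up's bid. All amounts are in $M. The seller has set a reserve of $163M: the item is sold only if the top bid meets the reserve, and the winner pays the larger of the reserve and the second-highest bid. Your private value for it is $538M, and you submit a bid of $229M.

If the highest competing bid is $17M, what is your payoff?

$375M

Your bid $229M is the highest and exceeds the reserve.
Price = max(second-highest bid, reserve) = max($17M, $163M) = $163M.
Payoff = $538M − $163M = $375M.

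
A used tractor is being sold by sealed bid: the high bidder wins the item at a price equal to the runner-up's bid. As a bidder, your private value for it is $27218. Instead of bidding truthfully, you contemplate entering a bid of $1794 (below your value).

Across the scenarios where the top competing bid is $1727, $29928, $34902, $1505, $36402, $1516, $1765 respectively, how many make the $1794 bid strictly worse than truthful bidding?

The deviation hurts exactly when the highest competing bid lies strictly between $1794 and $27218 — underbidding then forfeits a profitable win.
$1727: below both → same outcome either way.
$29928: above both → same outcome either way.
$34902: above both → same outcome either way.
$1505: below both → same outcome either way.
$36402: above both → same outcome either way.
$1516: below both → same outcome either way.
$1765: below both → same outcome either way.
Count: 0.

0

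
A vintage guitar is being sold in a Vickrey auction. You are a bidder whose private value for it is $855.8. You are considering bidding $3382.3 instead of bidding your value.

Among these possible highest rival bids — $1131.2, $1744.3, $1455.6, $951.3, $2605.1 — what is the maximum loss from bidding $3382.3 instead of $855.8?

$1131.2: truthful gives $0, deviation gives −$275.4 → loss $275.4.
$1744.3: truthful gives $0, deviation gives −$888.5 → loss $888.5.
$1455.6: truthful gives $0, deviation gives −$599.8 → loss $599.8.
$951.3: truthful gives $0, deviation gives −$95.5 → loss $95.5.
$2605.1: truthful gives $0, deviation gives −$1749.3 → loss $1749.3.
Maximum loss: $1749.3.

$1749.3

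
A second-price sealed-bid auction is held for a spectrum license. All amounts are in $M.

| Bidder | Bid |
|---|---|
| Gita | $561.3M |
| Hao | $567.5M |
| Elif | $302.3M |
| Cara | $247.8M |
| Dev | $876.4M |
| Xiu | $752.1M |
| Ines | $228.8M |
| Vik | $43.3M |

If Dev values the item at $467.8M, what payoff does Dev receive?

Highest bid: Dev at $876.4M, so Dev wins.
Second-highest bid: Xiu at $752.1M — that is the price the winner pays.
Dev's payoff = value − price = $467.8M − $752.1M = −$284.3M.

−$284.3M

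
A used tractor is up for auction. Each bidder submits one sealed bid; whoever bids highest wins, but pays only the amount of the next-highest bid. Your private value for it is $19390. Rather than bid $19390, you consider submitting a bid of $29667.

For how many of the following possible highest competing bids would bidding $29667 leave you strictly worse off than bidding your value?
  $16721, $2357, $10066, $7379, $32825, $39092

The deviation hurts exactly when the highest competing bid lies strictly between $19390 and $29667 — overbidding then wins at a price above your value.
$16721: below both → same outcome either way.
$2357: below both → same outcome either way.
$10066: below both → same outcome either way.
$7379: below both → same outcome either way.
$32825: above both → same outcome either way.
$39092: above both → same outcome either way.
Count: 0.

0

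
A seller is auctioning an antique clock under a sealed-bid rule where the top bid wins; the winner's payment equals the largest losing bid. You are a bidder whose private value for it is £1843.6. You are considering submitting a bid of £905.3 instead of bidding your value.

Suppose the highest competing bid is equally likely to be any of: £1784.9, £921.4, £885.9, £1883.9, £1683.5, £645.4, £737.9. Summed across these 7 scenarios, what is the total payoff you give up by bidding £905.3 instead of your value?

The deviation costs you only when the competing bid falls strictly between £905.3 and £1843.6; elsewhere both bids give the same outcome.
£1784.9: truthful payoff £58.7, deviation payoff £0 → loss £58.7.
£921.4: truthful payoff £922.2, deviation payoff £0 → loss £922.2.
£885.9: outcomes coincide → loss £0.
£1883.9: outcomes coincide → loss £0.
£1683.5: truthful payoff £160.1, deviation payoff £0 → loss £160.1.
£645.4: outcomes coincide → loss £0.
£737.9: outcomes coincide → loss £0.
Total loss = £58.7 + £922.2 + £160.1 = £1141.

£1141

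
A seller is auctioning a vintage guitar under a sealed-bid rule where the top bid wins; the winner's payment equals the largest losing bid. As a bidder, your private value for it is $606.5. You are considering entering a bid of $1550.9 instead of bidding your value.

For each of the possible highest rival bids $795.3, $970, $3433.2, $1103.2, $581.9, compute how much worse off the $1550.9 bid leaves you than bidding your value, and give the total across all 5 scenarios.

$1049

The deviation costs you only when the competing bid falls strictly between $606.5 and $1550.9; elsewhere both bids give the same outcome.
$795.3: truthful payoff $0, deviation payoff −$188.8 → loss $188.8.
$970: truthful payoff $0, deviation payoff −$363.5 → loss $363.5.
$3433.2: outcomes coincide → loss $0.
$1103.2: truthful payoff $0, deviation payoff −$496.7 → loss $496.7.
$581.9: outcomes coincide → loss $0.
Total loss = $188.8 + $363.5 + $496.7 = $1049.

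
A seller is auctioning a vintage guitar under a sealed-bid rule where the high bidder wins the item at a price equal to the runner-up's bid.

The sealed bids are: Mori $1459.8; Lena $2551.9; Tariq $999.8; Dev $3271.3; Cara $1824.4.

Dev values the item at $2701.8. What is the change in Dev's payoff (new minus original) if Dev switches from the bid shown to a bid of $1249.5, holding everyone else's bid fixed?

The highest bid among the other bidders is $2551.9; Dev's bid doesn't change that.
Original bid $3271.3: Dev is highest, pays the top rival bid $2551.9; payoff $2701.8 − $2551.9 = $149.9.
Alternative bid $1249.5: Dev is not highest (top rival bid is $2551.9); payoff $0.
Change in payoff = $0 − ($149.9) = −$149.9.

−$149.9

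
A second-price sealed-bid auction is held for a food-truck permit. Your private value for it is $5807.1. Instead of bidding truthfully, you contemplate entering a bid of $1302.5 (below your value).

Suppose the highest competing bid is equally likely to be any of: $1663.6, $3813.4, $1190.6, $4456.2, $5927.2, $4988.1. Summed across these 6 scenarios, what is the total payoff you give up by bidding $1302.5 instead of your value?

The deviation costs you only when the competing bid falls strictly between $1302.5 and $5807.1; elsewhere both bids give the same outcome.
$1663.6: truthful payoff $4143.5, deviation payoff $0 → loss $4143.5.
$3813.4: truthful payoff $1993.7, deviation payoff $0 → loss $1993.7.
$1190.6: outcomes coincide → loss $0.
$4456.2: truthful payoff $1350.9, deviation payoff $0 → loss $1350.9.
$5927.2: outcomes coincide → loss $0.
$4988.1: truthful payoff $819, deviation payoff $0 → loss $819.
Total loss = $4143.5 + $1993.7 + $1350.9 + $819 = $8307.1.

$8307.1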